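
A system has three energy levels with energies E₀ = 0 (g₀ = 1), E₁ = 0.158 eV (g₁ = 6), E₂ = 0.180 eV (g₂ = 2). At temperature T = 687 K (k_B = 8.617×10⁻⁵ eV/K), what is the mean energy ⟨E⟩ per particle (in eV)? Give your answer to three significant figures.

0.0549 eV

k_BT = 8.617×10⁻⁵ × 687 K = 0.059199 eV.
Eᵢ/kT = 0, 2.6690, 3.0406.
Z = Σ gᵢe^(−Eᵢ/kT) = 1·e^(−0) + 6·e^(−2.6690) + 2·e^(−3.0406) = 1.0000 + 0.41593 + 0.095612 = 1.5115.
⟨E⟩ = Σ Eᵢ gᵢe^(−Eᵢ/kT) / Z = (0·1.0000 + 0.158·0.41593 + 0.180·0.095612) / 1.5115 = 0.0549 eV.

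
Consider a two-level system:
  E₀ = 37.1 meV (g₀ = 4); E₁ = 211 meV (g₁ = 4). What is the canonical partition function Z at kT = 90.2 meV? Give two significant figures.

Eᵢ/kT = 0.4113, 2.339.
Z = Σ gᵢe^(−Eᵢ/kT) = 4·e^(−0.4113) + 4·e^(−2.339) = 2.651 + 0.3857 = 3.037.

Z = 3.0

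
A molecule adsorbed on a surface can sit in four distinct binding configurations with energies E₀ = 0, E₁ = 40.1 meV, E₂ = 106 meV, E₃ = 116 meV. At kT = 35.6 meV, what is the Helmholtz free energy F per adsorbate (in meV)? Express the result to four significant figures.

-12.32 meV

Eᵢ/kT = 0, 1.12640, 2.97753, 3.25843.
Z = Σ e^(−Eᵢ/kT) = e^(−0) + e^(−1.12640) + e^(−2.97753) + e^(−3.25843) = 1.00000 + 0.324198 + 0.0509184 + 0.0384487 = 1.41357.
F = −kT ln Z = −35.6 × ln(1.41357) = −35.6 × 0.346118 = -12.32 meV.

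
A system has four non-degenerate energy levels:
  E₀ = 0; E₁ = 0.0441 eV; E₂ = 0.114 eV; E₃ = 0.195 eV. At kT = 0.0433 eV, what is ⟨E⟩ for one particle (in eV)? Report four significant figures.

0.01820 eV

Eᵢ/kT = 0, 1.01848, 2.63279, 4.50346.
Z = Σ e^(−Eᵢ/kT) = e^(−0) + e^(−1.01848) + e^(−2.63279) + e^(−4.50346) = 1.00000 + 0.361143 + 0.0718776 + 0.0110706 = 1.44409.
⟨E⟩ = Σ Eᵢ e^(−Eᵢ/kT) / Z = (0·1.00000 + 0.0441·0.361143 + 0.114·0.0718776 + 0.195·0.0110706) / 1.44409 = 0.01820 eV.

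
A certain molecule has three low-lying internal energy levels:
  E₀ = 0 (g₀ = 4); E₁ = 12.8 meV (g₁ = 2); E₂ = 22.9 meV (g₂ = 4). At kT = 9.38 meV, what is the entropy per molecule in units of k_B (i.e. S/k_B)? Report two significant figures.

Eᵢ/kT = 0, 1.365, 2.441.
Z = Σ gᵢe^(−Eᵢ/kT) = 4·e^(−0) + 2·e^(−1.365) + 4·e^(−2.441) = 4.000 + 0.5108 + 0.3483 = 4.859.
⟨E⟩ = Σ EᵢPᵢ = 2.987 meV.
S/k_B = ln Z + ⟨E⟩/kT = ln(4.859) + 2.987/9.38 = 1.581 + 0.3184 = 1.9.

1.9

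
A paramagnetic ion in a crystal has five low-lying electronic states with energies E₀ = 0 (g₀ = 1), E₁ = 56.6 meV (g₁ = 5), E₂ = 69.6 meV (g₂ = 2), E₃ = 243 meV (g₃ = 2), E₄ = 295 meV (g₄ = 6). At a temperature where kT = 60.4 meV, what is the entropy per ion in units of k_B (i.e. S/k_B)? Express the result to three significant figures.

2.10

Eᵢ/kT = 0, 0.93709, 1.1523, 4.0232, 4.8841.
Z = Σ gᵢe^(−Eᵢ/kT) = 1·e^(−0) + 5·e^(−0.93709) + 2·e^(−1.1523) + 2·e^(−4.0232) + 6·e^(−4.8841) = 1.0000 + 1.9588 + 0.63182 + 0.035791 + 0.045396 = 3.6718.
⟨E⟩ = Σ EᵢPᵢ = 48.187 meV.
S/k_B = ln Z + ⟨E⟩/kT = ln(3.6718) + 48.187/60.4 = 1.3007 + 0.79780 = 2.10.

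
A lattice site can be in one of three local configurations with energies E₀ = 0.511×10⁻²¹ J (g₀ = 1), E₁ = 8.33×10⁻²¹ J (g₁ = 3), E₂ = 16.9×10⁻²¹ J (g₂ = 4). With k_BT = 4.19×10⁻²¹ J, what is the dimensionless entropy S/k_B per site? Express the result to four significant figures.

1.198

Eᵢ/kT = 0.121957, 1.98807, 4.03341.
Z = Σ gᵢe^(−Eᵢ/kT) = 1·e^(−0.121957) + 3·e^(−1.98807) + 4·e^(−4.03341) = 0.885186 + 0.410879 + 0.0708553 = 1.36692.
⟨E⟩ = Σ EᵢPᵢ = 3.71083 ×10⁻²¹ J.
S/k_B = ln Z + ⟨E⟩/kT = ln(1.36692) + 3.71083/4.19 = 0.312560 + 0.885640 = 1.198.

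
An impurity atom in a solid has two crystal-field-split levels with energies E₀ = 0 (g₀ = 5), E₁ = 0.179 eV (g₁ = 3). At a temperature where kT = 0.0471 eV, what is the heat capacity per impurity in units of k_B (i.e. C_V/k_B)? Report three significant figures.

Eᵢ/kT = 0, 3.8004.
Z = Σ gᵢe^(−Eᵢ/kT) = 5·e^(−0) + 3·e^(−3.8004) = 5.0000 + 0.067085 = 5.0671.
⟨E⟩ = 0.0023698 eV, ⟨E²⟩ = 0.00042420 eV².
C_V/k_B = (⟨E²⟩ − ⟨E⟩²)/(kT)² = (0.00042420 − 0.0000056160)/0.0022184 = 0.189.

0.189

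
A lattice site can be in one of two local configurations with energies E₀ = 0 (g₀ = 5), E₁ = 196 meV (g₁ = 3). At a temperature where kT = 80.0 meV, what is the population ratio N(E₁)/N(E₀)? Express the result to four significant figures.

0.05178

n₁/n₀ = (g₁/g₀) exp[−(E₁−E₀)/kT] = (3/5) × exp(−(196 meV)/(80.0 meV)) = (3/5) × exp(-2.45000) = 0.05178.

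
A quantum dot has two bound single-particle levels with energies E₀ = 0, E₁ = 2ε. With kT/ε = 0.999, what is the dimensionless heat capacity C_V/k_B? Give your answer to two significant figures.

Eᵢ/kT = 0, 2.002.
Z = Σ e^(−Eᵢ/kT) = e^(−0) + e^(−2.002) = 1.000 + 0.1351 = 1.135.
⟨E⟩ = 0.2381 ε, ⟨E²⟩ = 0.4761 ε².
C_V/k_B = (⟨E²⟩ − ⟨E⟩²)/(kT)² = (0.4761 − 0.05669)/0.9980 = 0.42.

0.42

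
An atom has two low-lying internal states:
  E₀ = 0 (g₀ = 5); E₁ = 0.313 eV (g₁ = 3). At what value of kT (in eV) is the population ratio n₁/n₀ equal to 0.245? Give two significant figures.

0.35 eV

n₁/n₀ = (g₁/g₀) exp[−(E₁−E₀)/kT] = 0.245.
⇒ (E₁−E₀)/kT = ln((3/5)/0.245) = ln(2.449) = 0.8957.
kT = 0.313 eV / 0.8957 = 0.35 eV.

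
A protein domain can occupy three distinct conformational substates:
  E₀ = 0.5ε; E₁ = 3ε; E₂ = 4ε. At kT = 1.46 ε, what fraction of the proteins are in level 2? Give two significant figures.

0.072

Eᵢ/kT = 0.3425, 2.055, 2.740.
Z = Σ e^(−Eᵢ/kT) = e^(−0.3425) + e^(−2.055) + e^(−2.740) = 0.7100 + 0.1281 + 0.06457 = 0.9027.
P₂ = e^(−E₂/kT) / Z = 0.06457/0.9027 = 0.072.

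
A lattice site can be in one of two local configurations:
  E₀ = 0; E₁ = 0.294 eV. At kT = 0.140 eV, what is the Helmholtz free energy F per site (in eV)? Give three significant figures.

Eᵢ/kT = 0, 2.1000.
Z = Σ e^(−Eᵢ/kT) = e^(−0) + e^(−2.1000) = 1.0000 + 0.12246 = 1.1225.
F = −kT ln Z = −0.140 × ln(1.1225) = −0.140 × 0.11556 = -0.0162 eV.

-0.0162 eV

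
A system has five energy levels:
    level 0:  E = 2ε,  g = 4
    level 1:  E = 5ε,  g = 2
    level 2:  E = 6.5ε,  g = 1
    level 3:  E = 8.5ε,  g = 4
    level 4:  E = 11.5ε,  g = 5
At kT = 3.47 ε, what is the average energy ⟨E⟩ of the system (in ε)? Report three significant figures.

Eᵢ/kT = 0.57637, 1.4409, 1.8732, 2.4496, 3.3141.
Z = Σ gᵢe^(−Eᵢ/kT) = 4·e^(−0.57637) + 2·e^(−1.4409) + 1·e^(−1.8732) + 4·e^(−2.4496) + 5·e^(−3.3141) = 2.2477 + 0.47343 + 0.15363 + 0.34531 + 0.18183 = 3.4019.
⟨E⟩ = Σ Eᵢ gᵢe^(−Eᵢ/kT) / Z = (2·2.2477 + 5·0.47343 + 6.5·0.15363 + 8.5·0.34531 + 11.5·0.18183) / 3.4019 = 3.79 ε.

3.79 ε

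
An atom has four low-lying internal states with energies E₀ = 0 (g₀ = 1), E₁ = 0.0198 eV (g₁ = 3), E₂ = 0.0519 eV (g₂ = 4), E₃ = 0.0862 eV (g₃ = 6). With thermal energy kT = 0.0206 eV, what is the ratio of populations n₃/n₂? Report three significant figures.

0.284

n₃/n₂ = (g₃/g₂) exp[−(E₃−E₂)/kT] = (6/4) × exp(−(0.0343 eV)/(0.0206 eV)) = (6/4) × exp(-1.6650) = 0.284.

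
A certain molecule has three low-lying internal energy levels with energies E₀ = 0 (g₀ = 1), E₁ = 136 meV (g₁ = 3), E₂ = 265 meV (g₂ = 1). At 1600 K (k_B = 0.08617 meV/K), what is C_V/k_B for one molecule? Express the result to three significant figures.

0.345

k_BT = 0.08617 × 1600 K = 137.87 meV.
Eᵢ/kT = 0, 0.98644, 1.9221.
Z = Σ gᵢe^(−Eᵢ/kT) = 1·e^(−0) + 3·e^(−0.98644) + 1·e^(−1.9221) = 1.0000 + 1.1187 + 0.14630 = 2.2650.
⟨E⟩ = 84.288 meV, ⟨E²⟩ = 13671 meV².
C_V/k_B = (⟨E²⟩ − ⟨E⟩²)/(kT)² = (13671 − 7104.5)/19008 = 0.345.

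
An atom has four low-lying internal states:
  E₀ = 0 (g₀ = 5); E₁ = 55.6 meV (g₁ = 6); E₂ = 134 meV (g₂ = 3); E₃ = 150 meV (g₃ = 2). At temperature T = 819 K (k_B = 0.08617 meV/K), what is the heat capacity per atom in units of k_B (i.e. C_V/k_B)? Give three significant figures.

0.348

k_BT = 0.08617 × 819 K = 70.573 meV.
Eᵢ/kT = 0, 0.78784, 1.8987, 2.1255.
Z = Σ gᵢe^(−Eᵢ/kT) = 5·e^(−0) + 6·e^(−0.78784) + 3·e^(−1.8987) + 2·e^(−2.1255) = 5.0000 + 2.7290 + 0.44929 + 0.23875 = 8.4170.
⟨E⟩ = 29.434 meV, ⟨E²⟩ = 2599.0 meV².
C_V/k_B = (⟨E²⟩ − ⟨E⟩²)/(kT)² = (2599.0 − 866.36)/4980.5 = 0.348.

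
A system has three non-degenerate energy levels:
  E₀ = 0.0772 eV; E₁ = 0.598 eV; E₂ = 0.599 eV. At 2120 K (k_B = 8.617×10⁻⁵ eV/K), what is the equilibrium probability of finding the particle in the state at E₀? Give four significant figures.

k_BT = 8.617×10⁻⁵ × 2120 K = 0.182680 eV.
Eᵢ/kT = 0.422597, 3.27348, 3.27896.
Z = Σ e^(−Eᵢ/kT) = e^(−0.422597) + e^(−3.27348) + e^(−3.27896) = 0.655343 + 0.0378744 + 0.0376674 = 0.730885.
P₀ = e^(−E₀/kT) / Z = 0.655343/0.730885 = 0.8966.

0.8966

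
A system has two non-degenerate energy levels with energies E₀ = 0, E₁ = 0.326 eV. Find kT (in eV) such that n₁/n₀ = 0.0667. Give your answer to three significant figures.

0.120 eV

n₁/n₀ = exp[−(E₁−E₀)/kT] = 0.0667.
⇒ (E₁−E₀)/kT = ln(1/0.0667) = ln(14.993) = 2.7076.
kT = 0.326 eV / 2.7076 = 0.120 eV.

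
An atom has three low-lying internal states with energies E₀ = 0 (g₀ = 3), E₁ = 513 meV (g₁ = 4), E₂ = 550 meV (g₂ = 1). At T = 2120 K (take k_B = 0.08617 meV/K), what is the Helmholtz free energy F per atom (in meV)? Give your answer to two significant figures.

-220 meV

k_BT = 0.08617 × 2120 K = 182.7 meV.
Eᵢ/kT = 0, 2.808, 3.010.
Z = Σ gᵢe^(−Eᵢ/kT) = 3·e^(−0) + 4·e^(−2.808) + 1·e^(−3.010) = 3.000 + 0.2413 + 0.04929 = 3.291.
F = −kT ln Z = −182.7 × ln(3.291) = −182.7 × 1.191 = -220 meV.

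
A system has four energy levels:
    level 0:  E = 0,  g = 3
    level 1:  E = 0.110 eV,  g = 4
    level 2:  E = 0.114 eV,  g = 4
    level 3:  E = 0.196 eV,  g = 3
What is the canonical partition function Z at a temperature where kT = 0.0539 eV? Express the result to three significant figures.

Eᵢ/kT = 0, 2.0408, 2.1150, 3.6364.
Z = Σ gᵢe^(−Eᵢ/kT) = 3·e^(−0) + 4·e^(−2.0408) + 4·e^(−2.1150) + 3·e^(−3.6364) = 3.0000 + 0.51970 + 0.48253 + 0.079041 = 4.0813.

Z = 4.08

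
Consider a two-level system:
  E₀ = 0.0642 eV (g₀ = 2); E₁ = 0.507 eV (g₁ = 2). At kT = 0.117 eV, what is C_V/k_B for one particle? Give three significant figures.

Eᵢ/kT = 0.54872, 4.3333.
Z = Σ gᵢe^(−Eᵢ/kT) = 2·e^(−0.54872) + 2·e^(−4.3333) = 1.1554 + 0.026248 = 1.1816.
⟨E⟩ = 0.074039 eV, ⟨E²⟩ = 0.0097403 eV².
C_V/k_B = (⟨E²⟩ − ⟨E⟩²)/(kT)² = (0.0097403 − 0.0054818)/0.013689 = 0.311.

0.311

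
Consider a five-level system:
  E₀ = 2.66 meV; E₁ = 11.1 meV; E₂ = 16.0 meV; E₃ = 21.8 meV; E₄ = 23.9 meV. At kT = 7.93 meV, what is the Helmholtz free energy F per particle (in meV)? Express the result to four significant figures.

-1.497 meV

Eᵢ/kT = 0.335435, 1.39975, 2.01765, 2.74905, 3.01387.
Z = Σ e^(−Eᵢ/kT) = e^(−0.335435) + e^(−1.39975) + e^(−2.01765) + e^(−2.74905) + e^(−3.01387) = 0.715027 + 0.246659 + 0.132968 + 0.0639886 + 0.0491013 = 1.20774.
F = −kT ln Z = −7.93 × ln(1.20774) = −7.93 × 0.188751 = -1.497 meV.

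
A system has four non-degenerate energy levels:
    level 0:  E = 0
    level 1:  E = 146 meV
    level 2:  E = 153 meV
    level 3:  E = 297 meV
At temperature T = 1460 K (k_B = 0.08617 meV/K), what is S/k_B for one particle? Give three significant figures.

k_BT = 0.08617 × 1460 K = 125.81 meV.
Eᵢ/kT = 0, 1.1605, 1.2161, 2.3607.
Z = Σ e^(−Eᵢ/kT) = e^(−0) + e^(−1.1605) + e^(−1.2161) + e^(−2.3607) = 1.0000 + 0.31333 + 0.29638 + 0.094354 = 1.7041.
⟨E⟩ = Σ EᵢPᵢ = 69.899 meV.
S/k_B = ln Z + ⟨E⟩/kT = ln(1.7041) + 69.899/125.81 = 0.53304 + 0.55559 = 1.09.

1.09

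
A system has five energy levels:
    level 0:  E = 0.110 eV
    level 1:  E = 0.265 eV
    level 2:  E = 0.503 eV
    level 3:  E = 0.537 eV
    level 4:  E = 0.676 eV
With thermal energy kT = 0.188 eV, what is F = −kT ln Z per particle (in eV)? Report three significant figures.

Eᵢ/kT = 0.58511, 1.4096, 2.6755, 2.8564, 3.5957.
Z = Σ e^(−Eᵢ/kT) = e^(−0.58511) + e^(−1.4096) + e^(−2.6755) + e^(−2.8564) + e^(−3.5957) = 0.55704 + 0.24424 + 0.068872 + 0.057475 + 0.027441 = 0.95507.
F = −kT ln Z = −0.188 × ln(0.95507) = −0.188 × -0.045971 = 0.00864 eV.

0.00864 eV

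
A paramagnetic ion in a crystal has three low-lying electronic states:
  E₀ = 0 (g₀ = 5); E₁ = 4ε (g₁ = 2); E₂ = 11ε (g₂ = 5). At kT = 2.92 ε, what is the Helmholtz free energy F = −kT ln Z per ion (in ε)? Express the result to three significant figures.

Eᵢ/kT = 0, 1.3699, 3.7671.
Z = Σ gᵢe^(−Eᵢ/kT) = 5·e^(−0) + 2·e^(−1.3699) + 5·e^(−3.7671) = 5.0000 + 0.50826 + 0.11560 = 5.6239.
F = −kT ln Z = −2.92 × ln(5.6239) = −2.92 × 1.7270 = -5.04 ε.

-5.04 ε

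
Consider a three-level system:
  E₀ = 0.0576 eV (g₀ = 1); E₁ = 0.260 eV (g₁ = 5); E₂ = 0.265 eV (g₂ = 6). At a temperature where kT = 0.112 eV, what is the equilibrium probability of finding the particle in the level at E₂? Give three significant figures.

Eᵢ/kT = 0.51429, 2.3214, 2.3661.
Z = Σ gᵢe^(−Eᵢ/kT) = 1·e^(−0.51429) + 5·e^(−2.3214) + 6·e^(−2.3661) = 0.59792 + 0.49068 + 0.56308 = 1.6517.
P₂ = g₂ e^(−E₂/kT) / Z = 0.56308/1.6517 = 0.341.

0.341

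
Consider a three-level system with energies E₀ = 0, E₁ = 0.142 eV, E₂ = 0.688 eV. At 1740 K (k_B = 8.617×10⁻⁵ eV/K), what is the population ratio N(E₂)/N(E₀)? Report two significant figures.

0.010

k_BT = 8.617×10⁻⁵ × 1740 K = 0.1499 eV.
n₂/n₀ = exp[−(E₂−E₀)/kT] = exp(−(0.688 eV)/(0.1499 eV)) = exp(-4.590) = 0.010.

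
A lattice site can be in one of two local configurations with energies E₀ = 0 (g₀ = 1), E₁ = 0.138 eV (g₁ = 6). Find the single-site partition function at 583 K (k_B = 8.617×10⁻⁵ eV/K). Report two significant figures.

k_BT = 8.617×10⁻⁵ × 583 K = 0.05024 eV.
Eᵢ/kT = 0, 2.747.
Z = Σ gᵢe^(−Eᵢ/kT) = 1·e^(−0) + 6·e^(−2.747) = 1.000 + 0.3847 = 1.385.

Z = 1.4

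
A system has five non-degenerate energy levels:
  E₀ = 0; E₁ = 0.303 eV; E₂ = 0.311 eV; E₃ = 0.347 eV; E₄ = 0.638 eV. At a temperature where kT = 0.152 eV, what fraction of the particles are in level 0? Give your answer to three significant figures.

Eᵢ/kT = 0, 1.9934, 2.0461, 2.2829, 4.1974.
Z = Σ e^(−Eᵢ/kT) = e^(−0) + e^(−1.9934) + e^(−2.0461) + e^(−2.2829) + e^(−4.1974) = 1.0000 + 0.13623 + 0.12924 + 0.10199 + 0.015035 = 1.3825.
P₀ = e^(−E₀/kT) / Z = 1.0000/1.3825 = 0.723.

0.723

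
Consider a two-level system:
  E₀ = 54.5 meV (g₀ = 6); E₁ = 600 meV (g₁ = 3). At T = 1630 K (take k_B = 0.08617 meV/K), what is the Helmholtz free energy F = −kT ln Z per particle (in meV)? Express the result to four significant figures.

-198.6 meV

k_BT = 0.08617 × 1630 K = 140.457 meV.
Eᵢ/kT = 0.388019, 4.27177.
Z = Σ gᵢe^(−Eᵢ/kT) = 6·e^(−0.388019) + 3·e^(−4.27177) = 4.07040 + 0.0418712 = 4.11227.
F = −kT ln Z = −140.457 × ln(4.11227) = −140.457 × 1.41398 = -198.6 meV.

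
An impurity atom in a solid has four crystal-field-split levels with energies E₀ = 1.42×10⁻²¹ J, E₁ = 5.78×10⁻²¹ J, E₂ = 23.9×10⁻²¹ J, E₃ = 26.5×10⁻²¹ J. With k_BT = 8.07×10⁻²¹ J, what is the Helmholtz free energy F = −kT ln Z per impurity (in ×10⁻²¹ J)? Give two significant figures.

Eᵢ/kT = 0.1760, 0.7162, 2.962, 3.284.
Z = Σ e^(−Eᵢ/kT) = e^(−0.1760) + e^(−0.7162) + e^(−2.962) + e^(−3.284) = 0.8386 + 0.4886 + 0.05172 + 0.03748 = 1.416.
F = −kT ln Z = −8.07 × ln(1.416) = −8.07 × 0.3478 = -2.8 ×10⁻²¹ J.

-2.8 ×10⁻²¹ J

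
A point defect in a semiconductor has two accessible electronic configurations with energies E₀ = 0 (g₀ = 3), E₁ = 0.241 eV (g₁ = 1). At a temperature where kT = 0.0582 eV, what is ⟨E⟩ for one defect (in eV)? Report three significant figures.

0.00127 eV

Eᵢ/kT = 0, 4.1409.
Z = Σ gᵢe^(−Eᵢ/kT) = 3·e^(−0) + 1·e^(−4.1409) = 3.0000 + 0.015909 = 3.0159.
⟨E⟩ = Σ Eᵢ gᵢe^(−Eᵢ/kT) / Z = (0·3.0000 + 0.241·0.015909) / 3.0159 = 0.00127 eV.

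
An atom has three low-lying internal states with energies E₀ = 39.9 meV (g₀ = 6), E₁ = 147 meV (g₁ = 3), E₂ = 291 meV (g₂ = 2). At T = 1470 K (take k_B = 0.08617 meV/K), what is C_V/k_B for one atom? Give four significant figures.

0.2181

k_BT = 0.08617 × 1470 K = 126.670 meV.
Eᵢ/kT = 0.314992, 1.16050, 2.29731.
Z = Σ gᵢe^(−Eᵢ/kT) = 6·e^(−0.314992) + 3·e^(−1.16050) + 2·e^(−2.29731) = 4.37877 + 0.939988 + 0.201058 = 5.51982.
⟨E⟩ = 67.2846 meV, ⟨E²⟩ = 8027.26 meV².
C_V/k_B = (⟨E²⟩ − ⟨E⟩²)/(kT)² = (8027.26 − 4527.22)/16045.3 = 0.2181.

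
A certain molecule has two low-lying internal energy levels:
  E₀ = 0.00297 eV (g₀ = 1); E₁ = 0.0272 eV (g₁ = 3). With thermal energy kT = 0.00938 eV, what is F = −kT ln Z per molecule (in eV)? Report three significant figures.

Eᵢ/kT = 0.31663, 2.8998.
Z = Σ gᵢe^(−Eᵢ/kT) = 1·e^(−0.31663) + 3·e^(−2.8998) = 0.72860 + 0.16510 = 0.89370.
F = −kT ln Z = −0.00938 × ln(0.89370) = −0.00938 × -0.11239 = 0.00105 eV.

0.00105 eV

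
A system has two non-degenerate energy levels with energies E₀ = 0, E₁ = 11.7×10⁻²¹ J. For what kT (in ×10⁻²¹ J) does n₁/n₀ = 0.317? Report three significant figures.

n₁/n₀ = exp[−(E₁−E₀)/kT] = 0.317.
⇒ (E₁−E₀)/kT = ln(1/0.317) = ln(3.1546) = 1.1489.
kT = 11.7 ×10⁻²¹ J / 1.1489 = 10.2 ×10⁻²¹ J.

10.2 ×10⁻²¹ J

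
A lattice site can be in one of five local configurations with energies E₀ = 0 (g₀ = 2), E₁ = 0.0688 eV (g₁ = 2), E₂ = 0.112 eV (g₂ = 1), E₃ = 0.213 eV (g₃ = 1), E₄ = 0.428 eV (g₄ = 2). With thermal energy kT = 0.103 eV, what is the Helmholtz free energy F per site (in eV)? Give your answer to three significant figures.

Eᵢ/kT = 0, 0.66796, 1.0874, 2.0680, 4.1553.
Z = Σ gᵢe^(−Eᵢ/kT) = 2·e^(−0) + 2·e^(−0.66796) + 1·e^(−1.0874) + 1·e^(−2.0680) + 2·e^(−4.1553) = 2.0000 + 1.0255 + 0.33709 + 0.12644 + 0.031362 = 3.5204.
F = −kT ln Z = −0.103 × ln(3.5204) = −0.103 × 1.2586 = -0.130 eV.

-0.130 eV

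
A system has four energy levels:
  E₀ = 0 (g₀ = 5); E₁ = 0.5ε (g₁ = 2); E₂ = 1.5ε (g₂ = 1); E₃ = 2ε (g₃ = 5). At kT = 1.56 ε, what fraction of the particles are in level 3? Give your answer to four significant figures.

Eᵢ/kT = 0, 0.320513, 0.961538, 1.28205.
Z = Σ gᵢe^(−Eᵢ/kT) = 5·e^(−0) + 2·e^(−0.320513) + 1·e^(−0.961538) + 5·e^(−1.28205) = 5.00000 + 1.45155 + 0.382304 + 1.38734 = 8.22119.
P₃ = g₃ e^(−E₃/kT) / Z = 1.38734/8.22119 = 0.1688.

0.1688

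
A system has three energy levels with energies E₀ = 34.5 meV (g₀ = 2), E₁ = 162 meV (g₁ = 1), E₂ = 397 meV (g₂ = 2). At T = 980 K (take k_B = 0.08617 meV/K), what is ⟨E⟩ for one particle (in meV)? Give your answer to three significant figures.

51.4 meV

k_BT = 0.08617 × 980 K = 84.447 meV.
Eᵢ/kT = 0.40854, 1.9184, 4.7012.
Z = Σ gᵢe^(−Eᵢ/kT) = 2·e^(−0.40854) + 1·e^(−1.9184) + 2·e^(−4.7012) = 1.3292 + 0.14684 + 0.018169 = 1.4942.
⟨E⟩ = Σ Eᵢ gᵢe^(−Eᵢ/kT) / Z = (34.5·1.3292 + 162·0.14684 + 397·0.018169) / 1.4942 = 51.4 meV.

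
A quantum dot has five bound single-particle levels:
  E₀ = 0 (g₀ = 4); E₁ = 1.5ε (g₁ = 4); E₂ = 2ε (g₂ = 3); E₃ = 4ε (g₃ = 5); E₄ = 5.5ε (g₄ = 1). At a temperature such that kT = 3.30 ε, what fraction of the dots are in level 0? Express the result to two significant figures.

Eᵢ/kT = 0, 0.4545, 0.6061, 1.212, 1.667.
Z = Σ gᵢe^(−Eᵢ/kT) = 4·e^(−0) + 4·e^(−0.4545) + 3·e^(−0.6061) + 5·e^(−1.212) + 1·e^(−1.667) = 4.000 + 2.539 + 1.636 + 1.488 + 0.1888 = 9.852.
P₀ = g₀ e^(−E₀/kT) / Z = 4.000/9.852 = 0.41.

0.41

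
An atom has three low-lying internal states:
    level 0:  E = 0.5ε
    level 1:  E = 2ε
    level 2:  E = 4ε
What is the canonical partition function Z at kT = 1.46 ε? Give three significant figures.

Eᵢ/kT = 0.34247, 1.3699, 2.7397.
Z = Σ e^(−Eᵢ/kT) = e^(−0.34247) + e^(−1.3699) + e^(−2.7397) = 0.71001 + 0.25413 + 0.064590 = 1.0287.

Z = 1.03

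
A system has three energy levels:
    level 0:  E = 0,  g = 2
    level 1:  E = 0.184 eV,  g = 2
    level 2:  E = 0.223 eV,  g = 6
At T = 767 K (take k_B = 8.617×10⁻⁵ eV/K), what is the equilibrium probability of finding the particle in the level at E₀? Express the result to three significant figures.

0.859

k_BT = 8.617×10⁻⁵ × 767 K = 0.066092 eV.
Eᵢ/kT = 0, 2.7840, 3.3741.
Z = Σ gᵢe^(−Eᵢ/kT) = 2·e^(−0) + 2·e^(−2.7840) + 6·e^(−3.3741) = 2.0000 + 0.12358 + 0.20549 = 2.3291.
P₀ = g₀ e^(−E₀/kT) / Z = 2.0000/2.3291 = 0.859.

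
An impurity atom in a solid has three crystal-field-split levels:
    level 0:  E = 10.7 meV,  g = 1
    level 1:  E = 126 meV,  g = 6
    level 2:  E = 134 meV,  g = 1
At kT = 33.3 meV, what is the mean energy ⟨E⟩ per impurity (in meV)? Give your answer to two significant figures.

Eᵢ/kT = 0.3213, 3.784, 4.024.
Z = Σ gᵢe^(−Eᵢ/kT) = 1·e^(−0.3213) + 6·e^(−3.784) + 1·e^(−4.024) = 0.7252 + 0.1364 + 0.01788 = 0.8795.
⟨E⟩ = Σ Eᵢ gᵢe^(−Eᵢ/kT) / Z = (10.7·0.7252 + 126·0.1364 + 134·0.01788) / 0.8795 = 31 meV.

31 meV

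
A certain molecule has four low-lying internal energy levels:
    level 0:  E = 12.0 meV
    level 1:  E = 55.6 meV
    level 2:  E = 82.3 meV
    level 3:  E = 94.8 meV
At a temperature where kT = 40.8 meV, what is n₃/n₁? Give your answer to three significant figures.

0.383

n₃/n₁ = exp[−(E₃−E₁)/kT] = exp(−(39.2 meV)/(40.8 meV)) = exp(-0.96078) = 0.383.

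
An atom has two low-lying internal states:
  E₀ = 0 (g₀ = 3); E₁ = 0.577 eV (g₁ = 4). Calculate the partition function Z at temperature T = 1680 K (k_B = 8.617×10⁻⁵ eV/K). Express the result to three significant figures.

k_BT = 8.617×10⁻⁵ × 1680 K = 0.14477 eV.
Eᵢ/kT = 0, 3.9856.
Z = Σ gᵢe^(−Eᵢ/kT) = 3·e^(−0) + 4·e^(−3.9856) = 3.0000 + 0.074325 = 3.0743.

Z = 3.07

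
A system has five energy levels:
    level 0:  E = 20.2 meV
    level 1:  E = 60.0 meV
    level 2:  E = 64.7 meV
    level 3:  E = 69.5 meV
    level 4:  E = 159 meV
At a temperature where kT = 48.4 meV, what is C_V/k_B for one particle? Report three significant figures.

0.343

Eᵢ/kT = 0.41736, 1.2397, 1.3368, 1.4360, 3.2851.
Z = Σ e^(−Eᵢ/kT) = e^(−0.41736) + e^(−1.2397) + e^(−1.3368) + e^(−1.4360) + e^(−3.2851) = 0.65878 + 0.28947 + 0.26268 + 0.23788 + 0.037437 = 1.4862.
⟨E⟩ = 47.205 meV, ⟨E²⟩ = 3031.9 meV².
C_V/k_B = (⟨E²⟩ − ⟨E⟩²)/(kT)² = (3031.9 − 2228.3)/2342.6 = 0.343.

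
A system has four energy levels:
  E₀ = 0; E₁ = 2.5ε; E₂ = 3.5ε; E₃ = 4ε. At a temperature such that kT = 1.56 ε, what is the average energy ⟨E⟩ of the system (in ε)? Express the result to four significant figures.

0.8543 ε

Eᵢ/kT = 0, 1.60256, 2.24359, 2.56410.
Z = Σ e^(−Eᵢ/kT) = e^(−0) + e^(−1.60256) + e^(−2.24359) + e^(−2.56410) = 1.00000 + 0.201380 + 0.106077 + 0.0769884 = 1.38445.
⟨E⟩ = Σ Eᵢ e^(−Eᵢ/kT) / Z = (0·1.00000 + 2.5·0.201380 + 3.5·0.106077 + 4·0.0769884) / 1.38445 = 0.8543 ε.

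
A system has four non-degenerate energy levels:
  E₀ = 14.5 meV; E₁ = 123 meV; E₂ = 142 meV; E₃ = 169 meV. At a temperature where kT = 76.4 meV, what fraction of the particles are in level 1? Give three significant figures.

Eᵢ/kT = 0.18979, 1.6099, 1.8586, 2.2120.
Z = Σ e^(−Eᵢ/kT) = e^(−0.18979) + e^(−1.6099) + e^(−1.8586) + e^(−2.2120) = 0.82713 + 0.19991 + 0.15589 + 0.10948 = 1.2924.
P₁ = e^(−E₁/kT) / Z = 0.19991/1.2924 = 0.155.

0.155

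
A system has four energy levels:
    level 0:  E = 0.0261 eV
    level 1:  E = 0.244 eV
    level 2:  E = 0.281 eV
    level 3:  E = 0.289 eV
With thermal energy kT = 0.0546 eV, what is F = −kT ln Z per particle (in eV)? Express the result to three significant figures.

Eᵢ/kT = 0.47802, 4.4689, 5.1465, 5.2930.
Z = Σ e^(−Eᵢ/kT) = e^(−0.47802) + e^(−4.4689) + e^(−5.1465) + e^(−5.2930) = 0.62001 + 0.011460 + 0.0058197 + 0.0050267 = 0.64232.
F = −kT ln Z = −0.0546 × ln(0.64232) = −0.0546 × -0.44267 = 0.0242 eV.

0.0242 eV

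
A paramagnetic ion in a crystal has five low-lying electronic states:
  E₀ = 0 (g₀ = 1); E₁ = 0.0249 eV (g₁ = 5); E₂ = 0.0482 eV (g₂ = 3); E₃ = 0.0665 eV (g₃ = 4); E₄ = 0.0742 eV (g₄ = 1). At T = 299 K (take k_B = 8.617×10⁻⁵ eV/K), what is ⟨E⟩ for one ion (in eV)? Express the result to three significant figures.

0.0252 eV

k_BT = 8.617×10⁻⁵ × 299 K = 0.025765 eV.
Eᵢ/kT = 0, 0.96643, 1.8708, 2.5810, 2.8799.
Z = Σ gᵢe^(−Eᵢ/kT) = 1·e^(−0) + 5·e^(−0.96643) + 3·e^(−1.8708) + 4·e^(−2.5810) + 1·e^(−2.8799) = 1.0000 + 1.9022 + 0.46200 + 0.30279 + 0.056140 = 3.7231.
⟨E⟩ = Σ Eᵢ gᵢe^(−Eᵢ/kT) / Z = (0·1.0000 + 0.0249·1.9022 + 0.0482·0.46200 + 0.0665·0.30279 + 0.0742·0.056140) / 3.7231 = 0.0252 eV.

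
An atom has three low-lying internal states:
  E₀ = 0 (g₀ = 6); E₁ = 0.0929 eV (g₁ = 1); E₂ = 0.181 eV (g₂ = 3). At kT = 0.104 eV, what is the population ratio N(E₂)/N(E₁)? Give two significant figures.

1.3

n₂/n₁ = (g₂/g₁) exp[−(E₂−E₁)/kT] = (3/1) × exp(−(0.0881 eV)/(0.104 eV)) = (3/1) × exp(-0.8471) = 1.3.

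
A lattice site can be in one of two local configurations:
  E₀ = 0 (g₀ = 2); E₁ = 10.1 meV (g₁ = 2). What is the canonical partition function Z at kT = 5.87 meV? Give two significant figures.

Eᵢ/kT = 0, 1.721.
Z = Σ gᵢe^(−Eᵢ/kT) = 2·e^(−0) + 2·e^(−1.721) = 2.000 + 0.3578 = 2.358.

Z = 2.4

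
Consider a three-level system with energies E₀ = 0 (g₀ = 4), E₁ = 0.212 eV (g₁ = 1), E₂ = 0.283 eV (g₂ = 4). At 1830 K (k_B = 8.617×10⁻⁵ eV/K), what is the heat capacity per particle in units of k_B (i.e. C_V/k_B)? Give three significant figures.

0.432

k_BT = 8.617×10⁻⁵ × 1830 K = 0.15769 eV.
Eᵢ/kT = 0, 1.3444, 1.7947.
Z = Σ gᵢe^(−Eᵢ/kT) = 4·e^(−0) + 1·e^(−1.3444) + 4·e^(−1.7947) = 4.0000 + 0.26070 + 0.66471 = 4.9254.
⟨E⟩ = 0.049414 eV, ⟨E²⟩ = 0.013187 eV².
C_V/k_B = (⟨E²⟩ − ⟨E⟩²)/(kT)² = (0.013187 − 0.0024417)/0.024866 = 0.432.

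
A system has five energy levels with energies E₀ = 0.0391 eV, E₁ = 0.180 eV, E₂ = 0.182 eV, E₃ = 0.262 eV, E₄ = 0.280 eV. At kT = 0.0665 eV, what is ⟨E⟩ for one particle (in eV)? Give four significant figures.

Eᵢ/kT = 0.587970, 2.70677, 2.73684, 3.93985, 4.21053.
Z = Σ e^(−Eᵢ/kT) = e^(−0.587970) + e^(−2.70677) + e^(−2.73684) + e^(−3.93985) + e^(−4.21053) = 0.555454 + 0.0667521 + 0.0647747 + 0.0194511 + 0.0148385 = 0.721270.
⟨E⟩ = Σ Eᵢ e^(−Eᵢ/kT) / Z = (0.0391·0.555454 + 0.180·0.0667521 + 0.182·0.0647747 + 0.262·0.0194511 + 0.280·0.0148385) / 0.721270 = 0.07594 eV.

0.07594 eV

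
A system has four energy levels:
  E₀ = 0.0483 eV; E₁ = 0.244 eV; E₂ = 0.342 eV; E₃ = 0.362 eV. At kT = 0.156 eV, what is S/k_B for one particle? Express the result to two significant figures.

1.0

Eᵢ/kT = 0.3096, 1.564, 2.192, 2.321.
Z = Σ e^(−Eᵢ/kT) = e^(−0.3096) + e^(−1.564) + e^(−2.192) + e^(−2.321) = 0.7337 + 0.2093 + 0.1117 + 0.09818 = 1.153.
⟨E⟩ = Σ EᵢPᵢ = 0.1390 eV.
S/k_B = ln Z + ⟨E⟩/kT = ln(1.153) + 0.1390/0.156 = 0.1424 + 0.8910 = 1.0.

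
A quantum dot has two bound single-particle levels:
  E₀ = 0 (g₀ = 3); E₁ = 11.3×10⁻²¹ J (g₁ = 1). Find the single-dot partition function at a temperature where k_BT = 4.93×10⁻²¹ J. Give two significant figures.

Eᵢ/kT = 0, 2.292.
Z = Σ gᵢe^(−Eᵢ/kT) = 3·e^(−0) + 1·e^(−2.292) = 3.000 + 0.1011 = 3.101.

Z = 3.1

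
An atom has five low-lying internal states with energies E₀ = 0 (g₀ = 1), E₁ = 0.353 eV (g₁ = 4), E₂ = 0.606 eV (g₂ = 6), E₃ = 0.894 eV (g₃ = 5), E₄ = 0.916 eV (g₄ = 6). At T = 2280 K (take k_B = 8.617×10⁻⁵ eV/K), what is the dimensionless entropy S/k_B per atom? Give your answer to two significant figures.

2.0

k_BT = 8.617×10⁻⁵ × 2280 K = 0.1965 eV.
Eᵢ/kT = 0, 1.796, 3.084, 4.550, 4.662.
Z = Σ gᵢe^(−Eᵢ/kT) = 1·e^(−0) + 4·e^(−1.796) + 6·e^(−3.084) + 5·e^(−4.550) + 6·e^(−4.662) = 1.000 + 0.6638 + 0.2747 + 0.05284 + 0.05669 = 2.048.
⟨E⟩ = Σ EᵢPᵢ = 0.2441 eV.
S/k_B = ln Z + ⟨E⟩/kT = ln(2.048) + 0.2441/0.1965 = 0.7169 + 1.242 = 2.0.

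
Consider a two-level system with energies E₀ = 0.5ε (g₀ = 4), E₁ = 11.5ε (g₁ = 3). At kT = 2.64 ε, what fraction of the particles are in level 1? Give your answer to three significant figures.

0.0115

Eᵢ/kT = 0.18939, 4.3561.
Z = Σ gᵢe^(−Eᵢ/kT) = 4·e^(−0.18939) + 3·e^(−4.3561) = 3.3099 + 0.038485 = 3.3484.
P₁ = g₁ e^(−E₁/kT) / Z = 0.038485/3.3484 = 0.0115.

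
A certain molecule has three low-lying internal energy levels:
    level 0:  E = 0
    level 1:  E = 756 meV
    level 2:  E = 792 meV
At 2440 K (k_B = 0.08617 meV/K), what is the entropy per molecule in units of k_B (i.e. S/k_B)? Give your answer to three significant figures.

0.226

k_BT = 0.08617 × 2440 K = 210.25 meV.
Eᵢ/kT = 0, 3.5957, 3.7669.
Z = Σ e^(−Eᵢ/kT) = e^(−0) + e^(−3.5957) + e^(−3.7669) = 1.0000 + 0.027441 + 0.023124 = 1.0506.
⟨E⟩ = Σ EᵢPᵢ = 37.178 meV.
S/k_B = ln Z + ⟨E⟩/kT = ln(1.0506) + 37.178/210.25 = 0.049361 + 0.17683 = 0.226.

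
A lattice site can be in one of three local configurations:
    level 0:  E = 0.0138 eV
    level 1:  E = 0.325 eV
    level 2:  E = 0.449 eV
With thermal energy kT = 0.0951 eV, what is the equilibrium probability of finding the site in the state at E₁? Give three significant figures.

0.0362

Eᵢ/kT = 0.14511, 3.4175, 4.7213.
Z = Σ e^(−Eᵢ/kT) = e^(−0.14511) + e^(−3.4175) + e^(−4.7213) = 0.86493 + 0.032794 + 0.0089036 = 0.90663.
P₁ = e^(−E₁/kT) / Z = 0.032794/0.90663 = 0.0362.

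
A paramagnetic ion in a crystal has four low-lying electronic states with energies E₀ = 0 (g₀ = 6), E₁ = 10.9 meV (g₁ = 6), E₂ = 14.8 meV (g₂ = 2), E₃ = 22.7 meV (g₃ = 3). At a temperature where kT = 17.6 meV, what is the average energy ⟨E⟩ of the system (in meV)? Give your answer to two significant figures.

6.1 meV

Eᵢ/kT = 0, 0.6193, 0.8409, 1.290.
Z = Σ gᵢe^(−Eᵢ/kT) = 6·e^(−0) + 6·e^(−0.6193) + 2·e^(−0.8409) + 3·e^(−1.290) = 6.000 + 3.230 + 0.8626 + 0.8258 = 10.92.
⟨E⟩ = Σ Eᵢ gᵢe^(−Eᵢ/kT) / Z = (0·6.000 + 10.9·3.230 + 14.8·0.8626 + 22.7·0.8258) / 10.92 = 6.1 meV.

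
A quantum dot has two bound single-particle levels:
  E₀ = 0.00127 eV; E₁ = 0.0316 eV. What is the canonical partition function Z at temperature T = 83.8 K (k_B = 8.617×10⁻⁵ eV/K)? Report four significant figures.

Z = 0.8513

k_BT = 8.617×10⁻⁵ × 83.8 K = 0.00722105 eV.
Eᵢ/kT = 0.175875, 4.37609.
Z = Σ e^(−Eᵢ/kT) = e^(−0.175875) + e^(−4.37609) = 0.838723 + 0.0125744 = 0.851297.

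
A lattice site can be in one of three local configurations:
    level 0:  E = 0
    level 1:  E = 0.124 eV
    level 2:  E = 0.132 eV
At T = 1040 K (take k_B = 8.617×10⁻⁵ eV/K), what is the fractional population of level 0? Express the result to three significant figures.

k_BT = 8.617×10⁻⁵ × 1040 K = 0.089617 eV.
Eᵢ/kT = 0, 1.3837, 1.4729.
Z = Σ e^(−Eᵢ/kT) = e^(−0) + e^(−1.3837) + e^(−1.4729) = 1.0000 + 0.25065 + 0.22926 = 1.4799.
P₀ = e^(−E₀/kT) / Z = 1.0000/1.4799 = 0.676.

0.676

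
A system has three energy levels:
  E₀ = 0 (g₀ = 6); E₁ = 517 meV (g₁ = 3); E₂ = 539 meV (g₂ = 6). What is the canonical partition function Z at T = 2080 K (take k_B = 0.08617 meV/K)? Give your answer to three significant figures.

Z = 6.46

k_BT = 0.08617 × 2080 K = 179.23 meV.
Eᵢ/kT = 0, 2.8846, 3.0073.
Z = Σ gᵢe^(−Eᵢ/kT) = 6·e^(−0) + 3·e^(−2.8846) + 6·e^(−3.0073) = 6.0000 + 0.16763 + 0.29655 = 6.4642.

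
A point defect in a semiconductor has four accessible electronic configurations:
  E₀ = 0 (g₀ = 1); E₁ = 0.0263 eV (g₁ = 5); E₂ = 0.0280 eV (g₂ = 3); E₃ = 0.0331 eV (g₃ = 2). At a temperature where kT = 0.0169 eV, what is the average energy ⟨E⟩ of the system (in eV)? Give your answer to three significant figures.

0.0183 eV

Eᵢ/kT = 0, 1.5562, 1.6568, 1.9586.
Z = Σ gᵢe^(−Eᵢ/kT) = 1·e^(−0) + 5·e^(−1.5562) + 3·e^(−1.6568) + 2·e^(−1.9586) = 1.0000 + 1.0547 + 0.57225 + 0.28211 = 2.9091.
⟨E⟩ = Σ Eᵢ gᵢe^(−Eᵢ/kT) / Z = (0·1.0000 + 0.0263·1.0547 + 0.0280·0.57225 + 0.0331·0.28211) / 2.9091 = 0.0183 eV.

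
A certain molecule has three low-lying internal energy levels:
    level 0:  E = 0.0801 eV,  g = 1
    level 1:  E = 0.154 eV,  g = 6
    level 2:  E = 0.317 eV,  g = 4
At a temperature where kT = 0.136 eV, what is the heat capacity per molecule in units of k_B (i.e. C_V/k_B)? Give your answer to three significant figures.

0.248

Eᵢ/kT = 0.58897, 1.1324, 2.3309.
Z = Σ gᵢe^(−Eᵢ/kT) = 1·e^(−0.58897) + 6·e^(−1.1324) + 4·e^(−2.3309) = 0.55490 + 1.9336 + 0.38883 = 2.8773.
⟨E⟩ = 0.16178 eV, ⟨E²⟩ = 0.030755 eV².
C_V/k_B = (⟨E²⟩ − ⟨E⟩²)/(kT)² = (0.030755 − 0.026173)/0.018496 = 0.248.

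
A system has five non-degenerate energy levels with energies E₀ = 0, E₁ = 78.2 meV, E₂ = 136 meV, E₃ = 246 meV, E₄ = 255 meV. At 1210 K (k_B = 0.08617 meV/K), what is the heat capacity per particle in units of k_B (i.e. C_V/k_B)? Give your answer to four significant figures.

k_BT = 0.08617 × 1210 K = 104.266 meV.
Eᵢ/kT = 0, 0.750005, 1.30436, 2.35935, 2.44567.
Z = Σ e^(−Eᵢ/kT) = e^(−0) + e^(−0.750005) + e^(−1.30436) + e^(−2.35935) + e^(−2.44567) = 1.00000 + 0.472364 + 0.271346 + 0.0944816 + 0.0866680 = 1.92486.
⟨E⟩ = 61.9187 meV, ⟨E²⟩ = 10006.3 meV².
C_V/k_B = (⟨E²⟩ − ⟨E⟩²)/(kT)² = (10006.3 − 3833.93)/10871.4 = 0.5678.

0.5678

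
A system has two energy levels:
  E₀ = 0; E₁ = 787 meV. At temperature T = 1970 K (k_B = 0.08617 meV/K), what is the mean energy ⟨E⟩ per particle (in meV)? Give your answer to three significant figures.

k_BT = 0.08617 × 1970 K = 169.75 meV.
Eᵢ/kT = 0, 4.6362.
Z = Σ e^(−Eᵢ/kT) = e^(−0) + e^(−4.6362) = 1.0000 + 0.0096945 = 1.0097.
⟨E⟩ = Σ Eᵢ e^(−Eᵢ/kT) / Z = (0·1.0000 + 787·0.0096945) / 1.0097 = 7.56 meV.

7.56 meV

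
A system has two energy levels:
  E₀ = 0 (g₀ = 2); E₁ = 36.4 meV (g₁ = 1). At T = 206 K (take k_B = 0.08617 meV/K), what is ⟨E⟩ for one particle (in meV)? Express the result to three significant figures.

2.20 meV

k_BT = 0.08617 × 206 K = 17.751 meV.
Eᵢ/kT = 0, 2.0506.
Z = Σ gᵢe^(−Eᵢ/kT) = 2·e^(−0) + 1·e^(−2.0506) = 2.0000 + 0.12866 = 2.1287.
⟨E⟩ = Σ Eᵢ gᵢe^(−Eᵢ/kT) / Z = (0·2.0000 + 36.4·0.12866) / 2.1287 = 2.20 meV.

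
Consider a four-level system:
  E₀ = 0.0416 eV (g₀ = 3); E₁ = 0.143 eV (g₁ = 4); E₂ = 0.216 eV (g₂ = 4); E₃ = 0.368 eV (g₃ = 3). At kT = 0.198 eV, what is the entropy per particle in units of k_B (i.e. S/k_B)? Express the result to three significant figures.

Eᵢ/kT = 0.21010, 0.72222, 1.0909, 1.8586.
Z = Σ gᵢe^(−Eᵢ/kT) = 3·e^(−0.21010) + 4·e^(−0.72222) + 4·e^(−1.0909) + 3·e^(−1.8586) = 2.4315 + 1.9427 + 1.3437 + 0.46767 = 6.1856.
⟨E⟩ = Σ EᵢPᵢ = 0.13601 eV.
S/k_B = ln Z + ⟨E⟩/kT = ln(6.1856) + 0.13601/0.198 = 1.8222 + 0.68692 = 2.51.

2.51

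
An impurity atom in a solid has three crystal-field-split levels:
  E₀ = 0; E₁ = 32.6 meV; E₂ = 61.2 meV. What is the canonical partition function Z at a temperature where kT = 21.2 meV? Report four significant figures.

Eᵢ/kT = 0, 1.53774, 2.88679.
Z = Σ e^(−Eᵢ/kT) = e^(−0) + e^(−1.53774) + e^(−2.88679) = 1.00000 + 0.214866 + 0.0557549 = 1.27062.

Z = 1.271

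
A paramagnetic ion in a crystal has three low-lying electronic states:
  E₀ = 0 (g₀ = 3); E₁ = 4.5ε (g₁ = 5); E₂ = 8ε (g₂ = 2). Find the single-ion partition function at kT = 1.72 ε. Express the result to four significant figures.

Eᵢ/kT = 0, 2.61628, 4.65116.
Z = Σ gᵢe^(−Eᵢ/kT) = 3·e^(−0) + 5·e^(−2.61628) + 2·e^(−4.65116) = 3.00000 + 0.365371 + 0.0191010 = 3.38447.

Z = 3.384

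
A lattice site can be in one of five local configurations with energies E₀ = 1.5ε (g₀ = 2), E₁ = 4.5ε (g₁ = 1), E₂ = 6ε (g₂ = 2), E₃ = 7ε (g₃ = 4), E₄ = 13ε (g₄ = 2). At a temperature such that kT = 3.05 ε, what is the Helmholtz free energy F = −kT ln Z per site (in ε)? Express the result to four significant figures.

Eᵢ/kT = 0.491803, 1.47541, 1.96721, 2.29508, 4.26230.
Z = Σ gᵢe^(−Eᵢ/kT) = 2·e^(−0.491803) + 1·e^(−1.47541) + 2·e^(−1.96721) + 4·e^(−2.29508) + 2·e^(−4.26230) = 1.22305 + 0.228685 + 0.279693 + 0.403013 + 0.0281797 = 2.16262.
F = −kT ln Z = −3.05 × ln(2.16262) = −3.05 × 0.771320 = -2.353 ε.

-2.353 ε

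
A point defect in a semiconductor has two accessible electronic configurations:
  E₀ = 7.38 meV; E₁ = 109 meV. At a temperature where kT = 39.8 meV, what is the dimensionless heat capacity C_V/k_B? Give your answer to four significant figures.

0.4367

Eᵢ/kT = 0.185427, 2.73869.
Z = Σ e^(−Eᵢ/kT) = e^(−0.185427) + e^(−2.73869) = 0.830749 + 0.0646550 = 0.895404.
⟨E⟩ = 14.7177 meV, ⟨E²⟩ = 908.430 meV².
C_V/k_B = (⟨E²⟩ − ⟨E⟩²)/(kT)² = (908.430 − 216.611)/1584.04 = 0.4367.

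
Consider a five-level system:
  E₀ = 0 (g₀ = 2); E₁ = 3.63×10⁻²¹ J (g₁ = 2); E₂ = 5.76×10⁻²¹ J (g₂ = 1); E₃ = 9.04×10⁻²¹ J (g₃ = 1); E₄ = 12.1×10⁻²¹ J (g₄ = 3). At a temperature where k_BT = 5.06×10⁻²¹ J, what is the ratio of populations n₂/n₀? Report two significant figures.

n₂/n₀ = (g₂/g₀) exp[−(E₂−E₀)/kT] = (1/2) × exp(−(5.76 ×10⁻²¹ J)/(5.06 ×10⁻²¹ J)) = (1/2) × exp(-1.138) = 0.16.

0.16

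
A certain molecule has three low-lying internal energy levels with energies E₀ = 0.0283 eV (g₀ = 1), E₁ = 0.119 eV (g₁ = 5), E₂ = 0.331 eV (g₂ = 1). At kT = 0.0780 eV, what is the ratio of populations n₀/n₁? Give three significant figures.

n₀/n₁ = (g₀/g₁) exp[−(E₀−E₁)/kT] = (1/5) × exp(−(-0.0907 eV)/(0.0780 eV)) = (1/5) × exp(1.1628) = 0.640.

0.640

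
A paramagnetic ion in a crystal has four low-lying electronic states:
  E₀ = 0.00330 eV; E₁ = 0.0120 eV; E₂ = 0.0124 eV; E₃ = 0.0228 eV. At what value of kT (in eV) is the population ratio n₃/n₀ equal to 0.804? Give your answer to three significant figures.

n₃/n₀ = exp[−(E₃−E₀)/kT] = 0.804.
⇒ (E₃−E₀)/kT = ln(1/0.804) = ln(1.2438) = 0.21817.
kT = 0.01950 eV / 0.21817 = 0.0894 eV.

0.0894 eV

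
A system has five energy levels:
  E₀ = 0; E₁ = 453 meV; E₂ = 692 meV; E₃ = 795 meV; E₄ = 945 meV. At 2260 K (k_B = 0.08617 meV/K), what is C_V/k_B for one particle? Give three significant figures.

k_BT = 0.08617 × 2260 K = 194.74 meV.
Eᵢ/kT = 0, 2.3262, 3.5535, 4.0824, 4.8526.
Z = Σ e^(−Eᵢ/kT) = e^(−0) + e^(−2.3262) + e^(−3.5535) + e^(−4.0824) + e^(−4.8526) = 1.0000 + 0.097666 + 0.028624 + 0.016867 + 0.0078081 = 1.1510.
⟨E⟩ = 73.708 meV, ⟨E²⟩ = 44641 meV².
C_V/k_B = (⟨E²⟩ − ⟨E⟩²)/(kT)² = (44641 − 5432.9)/37924 = 1.03.

1.03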